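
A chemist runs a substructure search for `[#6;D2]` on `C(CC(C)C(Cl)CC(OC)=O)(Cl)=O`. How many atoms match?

Check the 13 heavy atoms by environment: 2× C (D2) → match; 4× C (D3) → no; 2× O (D1) → no; 2× Cl (D1) → no; 1× O (D2) → no; 2× C (D1) → no.
That gives 2 matching atoms.

2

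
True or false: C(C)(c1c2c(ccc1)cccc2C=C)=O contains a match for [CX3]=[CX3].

The pattern [CX3]=[CX3] describes a non-aromatic C=C double bond between two sp2 carbons — an alkene.
The molecule carries a vinyl group (-CH=CH2), whose atoms satisfy every constraint of the query, so the pattern matches.

True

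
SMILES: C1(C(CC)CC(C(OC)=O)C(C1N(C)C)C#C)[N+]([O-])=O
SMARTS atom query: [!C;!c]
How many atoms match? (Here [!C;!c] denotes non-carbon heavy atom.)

6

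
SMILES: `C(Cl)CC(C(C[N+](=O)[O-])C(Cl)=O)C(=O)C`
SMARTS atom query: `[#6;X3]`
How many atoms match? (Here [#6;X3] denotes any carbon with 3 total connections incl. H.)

2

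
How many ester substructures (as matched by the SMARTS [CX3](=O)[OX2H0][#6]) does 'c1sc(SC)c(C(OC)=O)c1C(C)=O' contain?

1

[CX3](=O)[OX2H0][#6] is the SMARTS for an ester: a carbonyl carbon bonded to an oxygen that is itself bonded to carbon (no H on that O).
Exactly one fragment in the molecule meets all constraints, giving 1 match.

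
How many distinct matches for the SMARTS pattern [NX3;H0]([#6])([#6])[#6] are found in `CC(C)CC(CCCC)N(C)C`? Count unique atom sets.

1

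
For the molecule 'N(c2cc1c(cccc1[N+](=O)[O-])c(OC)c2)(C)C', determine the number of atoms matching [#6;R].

The query [#6;R] means: carbon that is part of a ring.
Check the 18 heavy atoms by environment: 10× c (aromatic, in 6-ring) → match; 1× N (charge +1, acyclic) → no; 1× O (charge -1, acyclic) → no; 2× O (acyclic) → no; 3× C (acyclic) → no; 1× N (acyclic) → no.
That gives 10 matching atoms.

10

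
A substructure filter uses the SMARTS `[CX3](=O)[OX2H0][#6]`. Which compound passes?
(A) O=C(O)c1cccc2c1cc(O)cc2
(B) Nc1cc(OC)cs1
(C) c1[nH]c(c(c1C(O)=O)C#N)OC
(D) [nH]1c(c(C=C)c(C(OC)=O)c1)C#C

D

[CX3](=O)[OX2H0][#6] describes a carbonyl carbon bonded to an oxygen that is itself bonded to carbon (no H on that O) (an ester).
(A) has a carboxylic acid group (-C(=O)OH) but the singly-bonded O carries H (OX2H1, not H0).
(B) has a methoxy ether (-OCH3) but the ether oxygen is not adjacent to a C=O carbon.
(C) has a carboxylic acid group (-C(=O)OH) but the singly-bonded O carries H (OX2H1, not H0).
(D) contains a methyl-ester group (-C(=O)OCH3), which satisfies every atom and bond constraint.
So the answer is (D).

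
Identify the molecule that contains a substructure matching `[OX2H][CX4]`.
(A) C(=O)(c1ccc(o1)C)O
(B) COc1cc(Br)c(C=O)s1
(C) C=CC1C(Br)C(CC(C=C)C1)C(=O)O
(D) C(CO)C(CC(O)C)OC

[OX2H][CX4] describes a hydroxyl oxygen bound to an sp3 (X4) carbon (an aliphatic alcohol).
(A) has a carboxylic acid group (-C(=O)OH) but the -OH is on a CX3 carbonyl carbon, not a CX4 carbon.
(B) has a methoxy ether (-OCH3) but the oxygen has H0 (ether), not H1.
(C) has a carboxylic acid group (-C(=O)OH) but the -OH is on a CX3 carbonyl carbon, not a CX4 carbon.
(D) contains a hydroxyl group (-OH), which satisfies every atom and bond constraint.
So the answer is (D).

D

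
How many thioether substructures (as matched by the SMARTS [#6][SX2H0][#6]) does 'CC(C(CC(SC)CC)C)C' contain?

1

[#6][SX2H0][#6] is the SMARTS for a thioether: an aliphatic sulfur bridging two carbons with no H on the sulfur.
Exactly one fragment in the molecule meets all constraints, giving 1 match.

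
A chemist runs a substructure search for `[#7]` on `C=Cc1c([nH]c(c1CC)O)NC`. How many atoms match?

2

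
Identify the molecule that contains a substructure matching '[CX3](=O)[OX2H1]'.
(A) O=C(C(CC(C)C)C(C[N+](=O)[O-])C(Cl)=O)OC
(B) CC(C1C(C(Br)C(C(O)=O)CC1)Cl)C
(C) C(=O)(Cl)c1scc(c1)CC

[CX3](=O)[OX2H1] describes an sp2 carbon double-bonded to O and single-bonded to an -OH oxygen (a carboxylic acid).
(A) has an acyl chloride (-C(=O)Cl) but the carbonyl is bonded to Cl, not to an -OH oxygen.
(B) contains a carboxylic acid group (-C(=O)OH), which satisfies every atom and bond constraint.
(C) has an acyl chloride (-C(=O)Cl) but the carbonyl is bonded to Cl, not to an -OH oxygen.
So the answer is (B).

B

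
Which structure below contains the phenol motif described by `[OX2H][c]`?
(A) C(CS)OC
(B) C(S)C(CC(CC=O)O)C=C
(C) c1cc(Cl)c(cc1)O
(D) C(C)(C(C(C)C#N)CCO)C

[OX2H][c] describes a hydroxyl oxygen attached to an aromatic carbon (a phenol).
(A) has a methoxy ether (-OCH3) but the oxygen has H0, not H1.
(B) has a hydroxyl group (-OH) but the -OH is on an aliphatic carbon, not an aromatic c.
(C) contains a hydroxyl group (-OH), which satisfies every atom and bond constraint.
(D) has a hydroxyl group (-OH) but the -OH is on an aliphatic carbon, not an aromatic c.
So the answer is (C).

C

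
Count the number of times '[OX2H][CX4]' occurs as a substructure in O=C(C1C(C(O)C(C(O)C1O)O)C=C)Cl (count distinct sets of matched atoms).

4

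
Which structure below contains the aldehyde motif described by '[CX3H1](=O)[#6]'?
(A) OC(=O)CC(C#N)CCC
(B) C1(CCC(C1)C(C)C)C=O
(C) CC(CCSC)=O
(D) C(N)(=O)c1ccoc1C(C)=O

[CX3H1](=O)[#6] describes an sp2 carbon with one H, double-bonded to O and single-bonded to carbon (an aldehyde).
(A) has a carboxylic acid group (-C(=O)OH) but the carbonyl carbon has H0 and is bonded to O, not H1.
(B) contains an aldehyde (-CHO), which satisfies every atom and bond constraint.
(C) has an acetyl/ketone group (-C(=O)CH3) but the carbonyl carbon has H0 (two carbon neighbours), not H1.
(D) has an acetyl/ketone group (-C(=O)CH3) but the carbonyl carbon has H0 (two carbon neighbours), not H1.
So the answer is (B).

B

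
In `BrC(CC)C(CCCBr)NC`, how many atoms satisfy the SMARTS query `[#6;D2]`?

The query [#6;D2] means: any carbon bonded to exactly two heavy atoms.
Check the 11 heavy atoms by environment: 4× C (D2) → match; 2× C (D3) → no; 2× C (D1) → no; 2× Br (D1) → no; 1× N (D2) → no.
That gives 4 matching atoms.

4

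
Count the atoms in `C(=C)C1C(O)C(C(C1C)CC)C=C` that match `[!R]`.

8

The query [!R] means: !R matches any atom not in a ring.
Check the 13 heavy atoms by environment: 5× C (in 5-ring) → no; 7× C (acyclic) → match; 1× O (acyclic) → match.
Summing the matching environments: 7 + 1 = 8 matching atoms.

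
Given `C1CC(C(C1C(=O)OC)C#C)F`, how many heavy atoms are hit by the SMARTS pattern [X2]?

3

The query [X2] means: any atom with exactly two total connections (bonds + H).
Check the 12 heavy atoms by environment: 6× C (X4) → no; 1× C (X3) → no; 1× O (X1) → no; 1× O (X2) → match; 2× C (X2) → match; 1× F (X1) → no.
Summing the matching environments: 1 + 2 = 3 matching atoms.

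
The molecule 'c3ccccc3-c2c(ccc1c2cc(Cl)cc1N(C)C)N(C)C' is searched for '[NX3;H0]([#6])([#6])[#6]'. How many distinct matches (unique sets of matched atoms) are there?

2

[NX3;H0]([#6])([#6])[#6] is the SMARTS for a tertiary amine: a trivalent nitrogen with no H, bonded to three carbons.
The molecule carries 2 separate instances of a dimethylamino group (-N(CH3)2) meeting every constraint; each maps to a distinct set of atoms, giving 2 matches.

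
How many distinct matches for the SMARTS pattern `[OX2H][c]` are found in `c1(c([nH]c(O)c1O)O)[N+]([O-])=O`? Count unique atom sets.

3

[OX2H][c] is the SMARTS for a phenol: a hydroxyl oxygen attached to an aromatic carbon.
The molecule carries 3 separate instances of a hydroxyl group (-OH) meeting every constraint; each maps to a distinct set of atoms, giving 3 matches.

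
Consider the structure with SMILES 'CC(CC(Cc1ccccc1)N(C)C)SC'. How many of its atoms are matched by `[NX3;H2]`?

0

The query [NX3;H2] means: aliphatic N with 3 total connections, two of them H — an -NH2 nitrogen (amine or amide).
Check the 16 heavy atoms by environment: 4× C (H3, X4) → no; 2× C (H1, X4) → no; 2× C (H2, X4) → no; 1× S (H0, X2) → no; 1× c (aromatic, H0, X3) → no; 5× c (aromatic, H1, X3) → no; 1× N (H0, X3) → no.
No environment satisfies the query, so 0 matching atoms.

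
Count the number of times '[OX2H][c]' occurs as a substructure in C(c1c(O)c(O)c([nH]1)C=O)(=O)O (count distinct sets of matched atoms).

[OX2H][c] is the SMARTS for a phenol: a hydroxyl oxygen attached to an aromatic carbon.
The molecule carries 2 separate instances of a hydroxyl group (-OH) meeting every constraint; each maps to a distinct set of atoms, giving 2 matches.

2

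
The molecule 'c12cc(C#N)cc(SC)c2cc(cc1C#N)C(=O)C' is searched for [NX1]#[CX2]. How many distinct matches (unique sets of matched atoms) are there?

2

[NX1]#[CX2] is the SMARTS for a nitrile: a nitrogen triple-bonded to a two-connected carbon.
The molecule carries 2 separate instances of a nitrile (-C#N) meeting every constraint; each maps to a distinct set of atoms, giving 2 matches.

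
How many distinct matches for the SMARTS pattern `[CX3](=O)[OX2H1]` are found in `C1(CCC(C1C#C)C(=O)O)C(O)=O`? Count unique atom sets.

[CX3](=O)[OX2H1] is the SMARTS for a carboxylic acid: an sp2 carbon double-bonded to O and single-bonded to an -OH oxygen.
The molecule carries 2 separate instances of a carboxylic acid group (-C(=O)OH) meeting every constraint; each maps to a distinct set of atoms, giving 2 matches.

2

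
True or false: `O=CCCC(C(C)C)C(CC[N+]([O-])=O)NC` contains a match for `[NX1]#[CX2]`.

False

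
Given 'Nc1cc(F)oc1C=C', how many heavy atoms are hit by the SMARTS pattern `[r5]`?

5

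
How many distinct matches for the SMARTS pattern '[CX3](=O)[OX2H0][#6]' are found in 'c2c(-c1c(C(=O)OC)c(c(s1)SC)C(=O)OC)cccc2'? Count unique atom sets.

2

[CX3](=O)[OX2H0][#6] is the SMARTS for an ester: a carbonyl carbon bonded to an oxygen that is itself bonded to carbon (no H on that O).
The molecule carries 2 separate instances of a methyl-ester group (-C(=O)OCH3) meeting every constraint; each maps to a distinct set of atoms, giving 2 matches.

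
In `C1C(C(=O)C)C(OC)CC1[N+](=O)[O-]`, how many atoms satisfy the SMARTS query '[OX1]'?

Check the 13 heavy atoms by environment: 7× C (X4) → no; 1× N (charge +1, X3) → no; 1× O (charge -1, X1) → match; 2× O (X1) → match; 1× O (X2) → no; 1× C (X3) → no.
Summing the matching environments: 1 + 2 = 3 matching atoms.

3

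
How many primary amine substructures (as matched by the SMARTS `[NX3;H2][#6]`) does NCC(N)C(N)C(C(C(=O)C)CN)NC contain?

4

[NX3;H2][#6] is the SMARTS for a primary amine: a trivalent nitrogen with two H attached to carbon.
The molecule carries 4 separate instances of a primary amino group (-NH2) meeting every constraint; each maps to a distinct set of atoms, giving 4 matches.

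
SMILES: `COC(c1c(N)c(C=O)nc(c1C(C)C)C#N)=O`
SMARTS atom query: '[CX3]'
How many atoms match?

2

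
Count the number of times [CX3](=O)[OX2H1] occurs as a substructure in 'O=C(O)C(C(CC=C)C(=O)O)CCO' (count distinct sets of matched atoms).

2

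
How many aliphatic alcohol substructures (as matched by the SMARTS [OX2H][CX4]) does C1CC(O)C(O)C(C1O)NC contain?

[OX2H][CX4] is the SMARTS for an aliphatic alcohol: a hydroxyl oxygen bound to an sp3 (X4) carbon.
The molecule carries 3 separate instances of a hydroxyl group (-OH) meeting every constraint; each maps to a distinct set of atoms, giving 3 matches.

3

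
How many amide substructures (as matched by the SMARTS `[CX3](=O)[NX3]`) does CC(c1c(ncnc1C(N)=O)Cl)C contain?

1

[CX3](=O)[NX3] is the SMARTS for an amide: a carbonyl carbon bonded to a trivalent nitrogen.
Exactly one fragment in the molecule meets all constraints, giving 1 match.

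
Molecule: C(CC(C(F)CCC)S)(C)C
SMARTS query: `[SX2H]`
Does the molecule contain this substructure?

Yes

The pattern [SX2H] describes an aliphatic sulfur with two connections, one being H — a thiol.
The molecule carries a thiol (-SH), whose atoms satisfy every constraint of the query, so the pattern matches.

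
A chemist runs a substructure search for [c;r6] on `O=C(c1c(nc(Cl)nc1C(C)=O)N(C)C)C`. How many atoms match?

4

The query [c;r6] means: aromatic carbon that belongs to a six-membered ring.
Check the 16 heavy atoms by environment: 2× n (aromatic, in 6-ring) → no; 4× c (aromatic, in 6-ring) → match; 1× N (acyclic) → no; 6× C (acyclic) → no; 2× O (acyclic) → no; 1× Cl (acyclic) → no.
That gives 4 matching atoms.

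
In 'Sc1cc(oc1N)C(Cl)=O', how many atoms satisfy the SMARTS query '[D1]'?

4

The query [D1] means: atom with exactly one heavy-atom neighbour (degree 1).
Check the 10 heavy atoms by environment: 1× o (aromatic, D2) → no; 3× c (aromatic, D3) → no; 1× c (aromatic, D2) → no; 1× N (D1) → match; 1× S (D1) → match; 1× C (D3) → no; 1× O (D1) → match; 1× Cl (D1) → match.
Summing the matching environments: 1 + 1 + 1 + 1 = 4 matching atoms.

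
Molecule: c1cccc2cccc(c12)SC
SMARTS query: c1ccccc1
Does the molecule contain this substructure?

Yes

The pattern c1ccccc1 describes six aromatic carbons in a ring — a benzene ring.
The required atom environment is present in the molecule, so the pattern matches.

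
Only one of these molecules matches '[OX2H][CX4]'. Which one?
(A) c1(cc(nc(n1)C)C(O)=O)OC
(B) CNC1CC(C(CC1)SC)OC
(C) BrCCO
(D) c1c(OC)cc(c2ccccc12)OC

C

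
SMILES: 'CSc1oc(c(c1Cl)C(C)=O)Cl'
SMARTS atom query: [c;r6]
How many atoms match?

Check the 12 heavy atoms by environment: 1× o (aromatic, in 5-ring) → no; 4× c (aromatic, in 5-ring) → no; 3× C (acyclic) → no; 1× O (acyclic) → no; 2× Cl (acyclic) → no; 1× S (acyclic) → no.
No environment satisfies the query, so 0 matching atoms.

0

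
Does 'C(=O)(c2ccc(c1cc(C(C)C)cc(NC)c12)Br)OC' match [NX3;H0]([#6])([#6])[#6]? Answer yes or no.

No

The pattern [NX3;H0]([#6])([#6])[#6] describes a trivalent nitrogen with no H, bonded to three carbons — a tertiary amine.
The closest candidate here is an N-methylamino group (-NHCH3), but the nitrogen still has one H (H1), not H0. No other fragment satisfies the full query, so there is no match.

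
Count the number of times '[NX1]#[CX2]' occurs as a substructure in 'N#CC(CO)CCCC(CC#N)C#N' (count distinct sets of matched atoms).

3

[NX1]#[CX2] is the SMARTS for a nitrile: a nitrogen triple-bonded to a two-connected carbon.
The molecule carries 3 separate instances of a nitrile (-C#N) meeting every constraint; each maps to a distinct set of atoms, giving 3 matches.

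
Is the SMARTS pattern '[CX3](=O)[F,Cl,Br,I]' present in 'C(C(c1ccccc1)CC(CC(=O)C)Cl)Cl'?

No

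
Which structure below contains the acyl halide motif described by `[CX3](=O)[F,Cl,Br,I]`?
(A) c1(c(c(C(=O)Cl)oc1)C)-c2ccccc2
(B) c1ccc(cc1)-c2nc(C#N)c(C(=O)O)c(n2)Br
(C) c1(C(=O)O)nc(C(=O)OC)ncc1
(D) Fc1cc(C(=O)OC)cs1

[CX3](=O)[F,Cl,Br,I] describes a carbonyl carbon bonded to a halogen (an acyl halide).
(A) contains an acyl chloride (-C(=O)Cl), which satisfies every atom and bond constraint.
(B) has a carboxylic acid group (-C(=O)OH) but the carbonyl is bonded to -OH, not to a halogen.
(C) has a carboxylic acid group (-C(=O)OH) but the carbonyl is bonded to -OH, not to a halogen.
(D) has a methyl-ester group (-C(=O)OCH3) but the carbonyl is bonded to -O-C, not to a halogen.
So the answer is (A).

A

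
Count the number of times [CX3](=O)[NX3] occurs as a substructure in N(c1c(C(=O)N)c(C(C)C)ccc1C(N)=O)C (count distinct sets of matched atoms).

2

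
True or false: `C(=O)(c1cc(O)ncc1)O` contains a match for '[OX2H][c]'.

The pattern [OX2H][c] describes a hydroxyl oxygen attached to an aromatic carbon — a phenol.
The molecule carries a hydroxyl group (-OH), whose atoms satisfy every constraint of the query, so the pattern matches.

True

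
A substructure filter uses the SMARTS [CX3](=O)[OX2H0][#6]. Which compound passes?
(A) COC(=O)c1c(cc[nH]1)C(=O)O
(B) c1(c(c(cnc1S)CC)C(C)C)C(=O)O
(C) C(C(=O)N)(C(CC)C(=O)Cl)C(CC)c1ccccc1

[CX3](=O)[OX2H0][#6] describes a carbonyl carbon bonded to an oxygen that is itself bonded to carbon (no H on that O) (an ester).
(A) contains a methyl-ester group (-C(=O)OCH3), which satisfies every atom and bond constraint.
(B) has a carboxylic acid group (-C(=O)OH) but the singly-bonded O carries H (OX2H1, not H0).
(C) has a primary amide (-C(=O)NH2) but the carbonyl is bonded to N, not to an O-C linkage.
So the answer is (A).

A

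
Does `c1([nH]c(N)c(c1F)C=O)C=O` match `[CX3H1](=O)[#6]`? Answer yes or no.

The pattern [CX3H1](=O)[#6] describes an sp2 carbon with one H, double-bonded to O and single-bonded to carbon — an aldehyde.
The molecule carries an aldehyde (-CHO), whose atoms satisfy every constraint of the query, so the pattern matches.

Yes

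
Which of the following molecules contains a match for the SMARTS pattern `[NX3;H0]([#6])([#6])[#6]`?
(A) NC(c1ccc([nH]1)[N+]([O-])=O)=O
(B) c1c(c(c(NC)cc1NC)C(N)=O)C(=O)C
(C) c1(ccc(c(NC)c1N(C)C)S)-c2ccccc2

C

[NX3;H0]([#6])([#6])[#6] describes a trivalent nitrogen with no H, bonded to three carbons (a tertiary amine).
(A) has a primary amide (-C(=O)NH2) but the amide nitrogen has H2 and only one carbon neighbour.
(B) has a primary amide (-C(=O)NH2) but the amide nitrogen has H2 and only one carbon neighbour.
(C) contains a dimethylamino group (-N(CH3)2), which satisfies every atom and bond constraint.
So the answer is (C).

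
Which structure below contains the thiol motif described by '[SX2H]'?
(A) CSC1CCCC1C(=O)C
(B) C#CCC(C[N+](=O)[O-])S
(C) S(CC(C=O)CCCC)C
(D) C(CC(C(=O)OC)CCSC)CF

[SX2H] describes an aliphatic sulfur with two connections, one being H (a thiol).
(A) has a methylthio ether (-SCH3) but the sulfur has H0 (bonded to two carbons), not H1.
(B) contains a thiol (-SH), which satisfies every atom and bond constraint.
(C) has a methylthio ether (-SCH3) but the sulfur has H0 (bonded to two carbons), not H1.
(D) has a methylthio ether (-SCH3) but the sulfur has H0 (bonded to two carbons), not H1.
So the answer is (B).

B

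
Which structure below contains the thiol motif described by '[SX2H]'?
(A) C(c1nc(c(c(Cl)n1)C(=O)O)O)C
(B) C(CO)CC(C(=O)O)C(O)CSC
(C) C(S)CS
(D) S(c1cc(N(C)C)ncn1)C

C

[SX2H] describes an aliphatic sulfur with two connections, one being H (a thiol).
(A) has a hydroxyl group (-OH) but it is an -OH, not an -SH.
(B) has a hydroxyl group (-OH) but it is an -OH, not an -SH.
(C) contains a thiol (-SH), which satisfies every atom and bond constraint.
(D) has a methylthio ether (-SCH3) but the sulfur has H0 (bonded to two carbons), not H1.
So the answer is (C).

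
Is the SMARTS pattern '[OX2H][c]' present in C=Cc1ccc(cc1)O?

Yes

The pattern [OX2H][c] describes a hydroxyl oxygen attached to an aromatic carbon — a phenol.
The molecule carries a hydroxyl group (-OH), whose atoms satisfy every constraint of the query, so the pattern matches.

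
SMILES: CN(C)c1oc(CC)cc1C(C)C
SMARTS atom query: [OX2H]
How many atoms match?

Check the 13 heavy atoms by environment: 1× o (aromatic, H0, X2) → no; 3× c (aromatic, H0, X3) → no; 1× c (aromatic, H1, X3) → no; 1× N (H0, X3) → no; 5× C (H3, X4) → no; 1× C (H2, X4) → no; 1× C (H1, X4) → no.
No environment satisfies the query, so 0 matching atoms.

0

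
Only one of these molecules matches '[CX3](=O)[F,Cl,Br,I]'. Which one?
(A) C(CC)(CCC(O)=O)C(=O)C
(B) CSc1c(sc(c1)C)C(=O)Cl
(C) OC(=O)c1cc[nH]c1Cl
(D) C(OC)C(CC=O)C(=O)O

[CX3](=O)[F,Cl,Br,I] describes a carbonyl carbon bonded to a halogen (an acyl halide).
(A) has a carboxylic acid group (-C(=O)OH) but the carbonyl is bonded to -OH, not to a halogen.
(B) contains an acyl chloride (-C(=O)Cl), which satisfies every atom and bond constraint.
(C) has a carboxylic acid group (-C(=O)OH) but the carbonyl is bonded to -OH, not to a halogen.
(D) has a carboxylic acid group (-C(=O)OH) but the carbonyl is bonded to -OH, not to a halogen.
So the answer is (B).

B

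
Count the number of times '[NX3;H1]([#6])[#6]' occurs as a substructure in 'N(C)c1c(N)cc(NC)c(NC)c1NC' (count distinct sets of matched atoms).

4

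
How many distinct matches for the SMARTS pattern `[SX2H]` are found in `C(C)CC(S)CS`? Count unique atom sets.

[SX2H] is the SMARTS for a thiol: an aliphatic sulfur with two connections, one being H.
The molecule carries 2 separate instances of a thiol (-SH) meeting every constraint; each maps to a distinct set of atoms, giving 2 matches.

2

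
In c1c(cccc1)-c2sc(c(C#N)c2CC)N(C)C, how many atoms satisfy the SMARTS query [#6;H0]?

Check the 18 heavy atoms by environment: 1× s (aromatic, H0) → no; 5× c (aromatic, H0) → match; 1× C (H2) → no; 3× C (H3) → no; 2× N (H0) → no; 5× c (aromatic, H1) → no; 1× C (H0) → match.
Summing the matching environments: 5 + 1 = 6 matching atoms.

6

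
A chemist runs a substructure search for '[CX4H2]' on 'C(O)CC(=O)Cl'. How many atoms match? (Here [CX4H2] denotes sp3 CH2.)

The query [CX4H2] means: sp3 carbon (X4) with exactly two hydrogens.
Check the 6 heavy atoms by environment: 2× C (H2, X4) → match; 1× C (H0, X3) → no; 1× O (H0, X1) → no; 1× Cl (H0, X1) → no; 1× O (H1, X2) → no.
That gives 2 matching atoms.

2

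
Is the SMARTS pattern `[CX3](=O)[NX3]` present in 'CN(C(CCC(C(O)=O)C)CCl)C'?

No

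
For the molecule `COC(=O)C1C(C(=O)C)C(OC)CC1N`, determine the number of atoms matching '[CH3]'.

The query [CH3] means: aliphatic carbon with exactly three hydrogens.
Check the 15 heavy atoms by environment: 1× C (H2) → no; 4× C (H1) → no; 2× C (H0) → no; 4× O (H0) → no; 3× C (H3) → match; 1× N (H2) → no.
That gives 3 matching atoms.

3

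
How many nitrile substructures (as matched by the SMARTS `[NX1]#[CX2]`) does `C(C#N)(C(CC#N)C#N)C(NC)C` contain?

3

[NX1]#[CX2] is the SMARTS for a nitrile: a nitrogen triple-bonded to a two-connected carbon.
The molecule carries 3 separate instances of a nitrile (-C#N) meeting every constraint; each maps to a distinct set of atoms, giving 3 matches.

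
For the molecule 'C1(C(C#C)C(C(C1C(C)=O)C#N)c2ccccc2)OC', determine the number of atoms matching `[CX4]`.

The query [CX4] means: C with X4: aliphatic carbon with exactly 4 total connections (bonds + H).
Check the 20 heavy atoms by environment: 7× C (X4) → match; 1× C (X3) → no; 1× O (X1) → no; 6× c (aromatic, X3) → no; 3× C (X2) → no; 1× O (X2) → no; 1× N (X1) → no.
That gives 7 matching atoms.

7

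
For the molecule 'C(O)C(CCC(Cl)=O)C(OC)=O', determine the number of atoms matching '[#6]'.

7

The query [#6] means: #6 matches any atom with atomic number 6 (carbon, aromatic or aliphatic).
Check the 12 heavy atoms by environment: 7× C → match; 4× O → no; 1× Cl → no.
That gives 7 matching atoms.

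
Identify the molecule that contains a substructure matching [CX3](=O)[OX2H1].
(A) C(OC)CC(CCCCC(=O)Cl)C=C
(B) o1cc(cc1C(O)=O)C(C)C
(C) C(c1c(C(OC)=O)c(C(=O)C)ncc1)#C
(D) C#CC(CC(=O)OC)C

[CX3](=O)[OX2H1] describes an sp2 carbon double-bonded to O and single-bonded to an -OH oxygen (a carboxylic acid).
(A) has an acyl chloride (-C(=O)Cl) but the carbonyl is bonded to Cl, not to an -OH oxygen.
(B) contains a carboxylic acid group (-C(=O)OH), which satisfies every atom and bond constraint.
(C) has a methyl-ester group (-C(=O)OCH3) but the singly-bonded O has no H (OX2H0, not OX2H1).
(D) has a methyl-ester group (-C(=O)OCH3) but the singly-bonded O has no H (OX2H0, not OX2H1).
So the answer is (B).

B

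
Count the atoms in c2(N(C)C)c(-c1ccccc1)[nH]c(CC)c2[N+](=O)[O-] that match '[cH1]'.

5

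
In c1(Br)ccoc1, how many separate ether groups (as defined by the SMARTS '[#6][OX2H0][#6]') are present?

[#6][OX2H0][#6] is the SMARTS for an ether: an aliphatic oxygen bridging two carbons with no H on the oxygen.
No fragment in the molecule satisfies every constraint, giving 0 matches.

0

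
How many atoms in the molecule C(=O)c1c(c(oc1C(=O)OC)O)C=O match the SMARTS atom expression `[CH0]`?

The query [CH0] means: aliphatic carbon with no attached hydrogen.
Check the 14 heavy atoms by environment: 1× o (aromatic, H0) → no; 4× c (aromatic, H0) → no; 1× C (H0) → match; 4× O (H0) → no; 1× C (H3) → no; 2× C (H1) → no; 1× O (H1) → no.
That gives 1 matching atom.

1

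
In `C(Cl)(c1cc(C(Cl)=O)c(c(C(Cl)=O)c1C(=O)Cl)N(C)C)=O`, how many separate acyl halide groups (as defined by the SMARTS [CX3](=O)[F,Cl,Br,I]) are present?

4

[CX3](=O)[F,Cl,Br,I] is the SMARTS for an acyl halide: a carbonyl carbon bonded to a halogen.
The molecule carries 4 separate instances of an acyl chloride (-C(=O)Cl) meeting every constraint; each maps to a distinct set of atoms, giving 4 matches.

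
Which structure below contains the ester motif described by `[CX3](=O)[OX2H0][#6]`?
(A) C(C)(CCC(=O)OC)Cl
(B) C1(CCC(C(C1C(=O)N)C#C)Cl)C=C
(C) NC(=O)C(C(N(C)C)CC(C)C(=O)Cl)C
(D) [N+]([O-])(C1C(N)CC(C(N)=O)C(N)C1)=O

A

[CX3](=O)[OX2H0][#6] describes a carbonyl carbon bonded to an oxygen that is itself bonded to carbon (no H on that O) (an ester).
(A) contains a methyl-ester group (-C(=O)OCH3), which satisfies every atom and bond constraint.
(B) has a primary amide (-C(=O)NH2) but the carbonyl is bonded to N, not to an O-C linkage.
(C) has a primary amide (-C(=O)NH2) but the carbonyl is bonded to N, not to an O-C linkage.
(D) has a primary amide (-C(=O)NH2) but the carbonyl is bonded to N, not to an O-C linkage.
So the answer is (A).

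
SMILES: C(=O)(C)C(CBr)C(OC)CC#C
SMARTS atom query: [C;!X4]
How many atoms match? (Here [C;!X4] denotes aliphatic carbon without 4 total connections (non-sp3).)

3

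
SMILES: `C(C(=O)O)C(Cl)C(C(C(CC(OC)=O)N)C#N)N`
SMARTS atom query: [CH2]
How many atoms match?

2

Check the 18 heavy atoms by environment: 2× C (H2) → match; 4× C (H1) → no; 3× C (H0) → no; 1× N (H0) → no; 2× N (H2) → no; 3× O (H0) → no; 1× O (H1) → no; 1× Cl (H0) → no; 1× C (H3) → no.
That gives 2 matching atoms.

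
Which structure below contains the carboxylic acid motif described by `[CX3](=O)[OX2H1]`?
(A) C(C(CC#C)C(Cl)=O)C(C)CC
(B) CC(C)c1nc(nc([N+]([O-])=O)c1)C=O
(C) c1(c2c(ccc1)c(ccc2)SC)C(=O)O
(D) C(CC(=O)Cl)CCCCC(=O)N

C

[CX3](=O)[OX2H1] describes an sp2 carbon double-bonded to O and single-bonded to an -OH oxygen (a carboxylic acid).
(A) has an acyl chloride (-C(=O)Cl) but the carbonyl is bonded to Cl, not to an -OH oxygen.
(B) has an aldehyde (-CHO) but there is no singly-bonded oxygen on the carbonyl carbon.
(C) contains a carboxylic acid group (-C(=O)OH), which satisfies every atom and bond constraint.
(D) has a primary amide (-C(=O)NH2) but the carbonyl is bonded to N, not to an -OH oxygen.
So the answer is (C).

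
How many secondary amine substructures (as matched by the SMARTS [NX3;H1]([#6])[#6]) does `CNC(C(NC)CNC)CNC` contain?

[NX3;H1]([#6])[#6] is the SMARTS for a secondary amine: a trivalent nitrogen with one H, bonded to two carbons.
The molecule carries 4 separate instances of an N-methylamino group (-NHCH3) meeting every constraint; each maps to a distinct set of atoms, giving 4 matches.

4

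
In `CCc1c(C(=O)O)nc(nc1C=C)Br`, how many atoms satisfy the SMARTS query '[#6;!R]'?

Check the 14 heavy atoms by environment: 2× n (aromatic, in 6-ring) → no; 4× c (aromatic, in 6-ring) → no; 5× C (acyclic) → match; 1× Br (acyclic) → no; 2× O (acyclic) → no.
That gives 5 matching atoms.

5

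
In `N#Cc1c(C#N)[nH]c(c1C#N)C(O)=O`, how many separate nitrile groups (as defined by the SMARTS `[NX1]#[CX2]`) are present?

3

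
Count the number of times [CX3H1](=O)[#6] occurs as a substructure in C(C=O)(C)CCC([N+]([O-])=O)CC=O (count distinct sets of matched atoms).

2

[CX3H1](=O)[#6] is the SMARTS for an aldehyde: an sp2 carbon with one H, double-bonded to O and single-bonded to carbon.
The molecule carries 2 separate instances of an aldehyde (-CHO) meeting every constraint; each maps to a distinct set of atoms, giving 2 matches.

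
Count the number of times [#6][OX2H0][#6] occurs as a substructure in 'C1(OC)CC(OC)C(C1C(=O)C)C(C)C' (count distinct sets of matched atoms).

[#6][OX2H0][#6] is the SMARTS for an ether: an aliphatic oxygen bridging two carbons with no H on the oxygen.
The molecule carries 2 separate instances of a methoxy ether (-OCH3) meeting every constraint; each maps to a distinct set of atoms, giving 2 matches.

2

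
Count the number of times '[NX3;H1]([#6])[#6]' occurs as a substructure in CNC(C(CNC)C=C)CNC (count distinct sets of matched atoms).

[NX3;H1]([#6])[#6] is the SMARTS for a secondary amine: a trivalent nitrogen with one H, bonded to two carbons.
The molecule carries 3 separate instances of an N-methylamino group (-NHCH3) meeting every constraint; each maps to a distinct set of atoms, giving 3 matches.

3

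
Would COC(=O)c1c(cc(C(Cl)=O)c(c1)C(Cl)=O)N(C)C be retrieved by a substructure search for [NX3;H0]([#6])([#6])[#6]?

The pattern [NX3;H0]([#6])([#6])[#6] describes a trivalent nitrogen with no H, bonded to three carbons — a tertiary amine.
The molecule carries a dimethylamino group (-N(CH3)2), whose atoms satisfy every constraint of the query, so the pattern matches.

Yes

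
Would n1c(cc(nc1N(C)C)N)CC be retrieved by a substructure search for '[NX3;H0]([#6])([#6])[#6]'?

Yes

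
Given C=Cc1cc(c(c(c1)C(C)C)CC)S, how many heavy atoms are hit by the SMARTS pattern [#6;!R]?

7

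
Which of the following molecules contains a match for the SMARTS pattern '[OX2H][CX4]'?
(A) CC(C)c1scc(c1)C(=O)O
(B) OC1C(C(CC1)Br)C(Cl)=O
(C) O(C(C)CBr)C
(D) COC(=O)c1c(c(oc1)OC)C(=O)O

B

[OX2H][CX4] describes a hydroxyl oxygen bound to an sp3 (X4) carbon (an aliphatic alcohol).
(A) has a carboxylic acid group (-C(=O)OH) but the -OH is on a CX3 carbonyl carbon, not a CX4 carbon.
(B) contains a hydroxyl group (-OH), which satisfies every atom and bond constraint.
(C) has a methoxy ether (-OCH3) but the oxygen has H0 (ether), not H1.
(D) has a carboxylic acid group (-C(=O)OH) but the -OH is on a CX3 carbonyl carbon, not a CX4 carbon.
So the answer is (B).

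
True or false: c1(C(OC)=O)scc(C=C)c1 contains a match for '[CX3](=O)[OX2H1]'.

The pattern [CX3](=O)[OX2H1] describes an sp2 carbon double-bonded to O and single-bonded to an -OH oxygen — a carboxylic acid.
The closest candidate here is a methyl-ester group (-C(=O)OCH3), but the singly-bonded O has no H (OX2H0, not OX2H1). No other fragment satisfies the full query, so there is no match.

False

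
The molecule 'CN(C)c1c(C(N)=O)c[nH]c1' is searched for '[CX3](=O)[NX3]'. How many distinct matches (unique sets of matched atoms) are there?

[CX3](=O)[NX3] is the SMARTS for an amide: a carbonyl carbon bonded to a trivalent nitrogen.
Exactly one fragment in the molecule meets all constraints, giving 1 match.

1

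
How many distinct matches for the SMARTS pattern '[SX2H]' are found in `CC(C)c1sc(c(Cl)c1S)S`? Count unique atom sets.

2

[SX2H] is the SMARTS for a thiol: an aliphatic sulfur with two connections, one being H.
The molecule carries 2 separate instances of a thiol (-SH) meeting every constraint; each maps to a distinct set of atoms, giving 2 matches.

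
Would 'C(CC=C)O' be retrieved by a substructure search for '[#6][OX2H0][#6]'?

No

The pattern [#6][OX2H0][#6] describes an aliphatic oxygen bridging two carbons with no H on the oxygen — an ether.
The closest candidate here is a hydroxyl group (-OH), but the oxygen has H1, not H0 bridging two carbons. No other fragment satisfies the full query, so there is no match.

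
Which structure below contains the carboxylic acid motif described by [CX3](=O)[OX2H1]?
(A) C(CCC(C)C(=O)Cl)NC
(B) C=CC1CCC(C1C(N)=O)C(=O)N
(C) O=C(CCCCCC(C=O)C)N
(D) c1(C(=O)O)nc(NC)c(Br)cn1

D

[CX3](=O)[OX2H1] describes an sp2 carbon double-bonded to O and single-bonded to an -OH oxygen (a carboxylic acid).
(A) has an acyl chloride (-C(=O)Cl) but the carbonyl is bonded to Cl, not to an -OH oxygen.
(B) has a primary amide (-C(=O)NH2) but the carbonyl is bonded to N, not to an -OH oxygen.
(C) has an aldehyde (-CHO) but there is no singly-bonded oxygen on the carbonyl carbon.
(D) contains a carboxylic acid group (-C(=O)OH), which satisfies every atom and bond constraint.
So the answer is (D).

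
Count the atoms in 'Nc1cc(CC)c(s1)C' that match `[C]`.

The query [C] means: uppercase C matches aliphatic (non-aromatic) carbon only.
Check the 9 heavy atoms by environment: 1× s (aromatic) → no; 4× c (aromatic) → no; 1× N → no; 3× C → match.
That gives 3 matching atoms.

3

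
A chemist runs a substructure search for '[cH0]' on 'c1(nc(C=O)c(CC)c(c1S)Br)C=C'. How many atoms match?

5

Check the 14 heavy atoms by environment: 1× n (aromatic, H0) → no; 5× c (aromatic, H0) → match; 1× Br (H0) → no; 1× S (H1) → no; 2× C (H2) → no; 1× C (H3) → no; 2× C (H1) → no; 1× O (H0) → no.
That gives 5 matching atoms.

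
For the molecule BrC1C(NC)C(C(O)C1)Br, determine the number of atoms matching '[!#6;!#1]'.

The query [!#6;!#1] means: not carbon and not hydrogen — any heteroatom.
Check the 10 heavy atoms by environment: 6× C → no; 2× Br → match; 1× O → match; 1× N → match.
Summing the matching environments: 2 + 1 + 1 = 4 matching atoms.

4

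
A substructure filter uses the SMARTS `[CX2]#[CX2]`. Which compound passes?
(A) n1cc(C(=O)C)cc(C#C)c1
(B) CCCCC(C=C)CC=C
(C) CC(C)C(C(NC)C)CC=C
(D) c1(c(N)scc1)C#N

A

[CX2]#[CX2] describes a carbon-carbon triple bond (an alkyne).
(A) contains an ethynyl group (-C#CH), which satisfies every atom and bond constraint.
(B) has a vinyl group (-CH=CH2) but the C=C is a double bond; both carbons are CX3, not CX2.
(C) has a vinyl group (-CH=CH2) but the C=C is a double bond; both carbons are CX3, not CX2.
(D) has a nitrile (-C#N) but the triple bond is C#N, not C#C.
So the answer is (A).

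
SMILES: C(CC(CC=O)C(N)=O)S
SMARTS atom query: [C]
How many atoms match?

6

The query [C] means: uppercase C matches aliphatic (non-aromatic) carbon only.
Check the 10 heavy atoms by environment: 6× C → match; 2× O → no; 1× N → no; 1× S → no.
That gives 6 matching atoms.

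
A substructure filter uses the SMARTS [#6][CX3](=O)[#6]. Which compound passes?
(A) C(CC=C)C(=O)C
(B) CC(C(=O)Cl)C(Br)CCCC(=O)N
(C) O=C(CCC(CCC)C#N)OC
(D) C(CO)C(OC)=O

A

[#6][CX3](=O)[#6] describes a carbonyl carbon (no H) flanked by two carbons (a ketone).
(A) contains an acetyl/ketone group (-C(=O)CH3), which satisfies every atom and bond constraint.
(B) has a primary amide (-C(=O)NH2) but one neighbour of the carbonyl carbon is N, not C.
(C) has a methyl-ester group (-C(=O)OCH3) but one neighbour of the carbonyl carbon is O, not C.
(D) has a methyl-ester group (-C(=O)OCH3) but one neighbour of the carbonyl carbon is O, not C.
So the answer is (A).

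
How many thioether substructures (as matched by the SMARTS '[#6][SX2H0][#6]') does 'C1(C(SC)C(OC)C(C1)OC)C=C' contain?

1

[#6][SX2H0][#6] is the SMARTS for a thioether: an aliphatic sulfur bridging two carbons with no H on the sulfur.
Exactly one fragment in the molecule meets all constraints, giving 1 match.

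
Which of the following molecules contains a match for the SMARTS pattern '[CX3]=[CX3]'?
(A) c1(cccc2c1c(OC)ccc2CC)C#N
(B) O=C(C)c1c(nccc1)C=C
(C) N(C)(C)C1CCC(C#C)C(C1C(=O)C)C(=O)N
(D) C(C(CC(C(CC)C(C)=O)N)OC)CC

[CX3]=[CX3] describes a non-aromatic C=C double bond between two sp2 carbons (an alkene).
(A) has an ethyl group (-CH2CH3) but its C-C bond is a single bond between CX4 carbons, not CX3=CX3.
(B) contains a vinyl group (-CH=CH2), which satisfies every atom and bond constraint.
(C) has an ethynyl group (-C#CH) but the C-C bond is a triple bond, not a double bond.
(D) has an ethyl group (-CH2CH3) but its C-C bond is a single bond between CX4 carbons, not CX3=CX3.
So the answer is (B).

B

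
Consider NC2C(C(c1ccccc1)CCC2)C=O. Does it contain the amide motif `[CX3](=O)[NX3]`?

No

The pattern [CX3](=O)[NX3] describes a carbonyl carbon bonded to a trivalent nitrogen — an amide.
The closest candidate here is a primary amino group (-NH2), but the -NH2 is not attached to a carbonyl carbon. No other fragment satisfies the full query, so there is no match.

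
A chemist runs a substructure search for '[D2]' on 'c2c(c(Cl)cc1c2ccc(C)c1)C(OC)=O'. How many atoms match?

6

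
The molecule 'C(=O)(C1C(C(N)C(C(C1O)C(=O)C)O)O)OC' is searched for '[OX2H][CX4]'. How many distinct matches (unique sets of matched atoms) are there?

[OX2H][CX4] is the SMARTS for an aliphatic alcohol: a hydroxyl oxygen bound to an sp3 (X4) carbon.
The molecule carries 3 separate instances of a hydroxyl group (-OH) meeting every constraint; each maps to a distinct set of atoms, giving 3 matches.

3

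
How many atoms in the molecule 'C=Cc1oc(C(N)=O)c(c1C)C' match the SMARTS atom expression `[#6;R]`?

4

Check the 12 heavy atoms by environment: 1× o (aromatic, in 5-ring) → no; 4× c (aromatic, in 5-ring) → match; 5× C (acyclic) → no; 1× O (acyclic) → no; 1× N (acyclic) → no.
That gives 4 matching atoms.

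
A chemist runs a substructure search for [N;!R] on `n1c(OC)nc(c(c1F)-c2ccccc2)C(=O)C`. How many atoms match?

0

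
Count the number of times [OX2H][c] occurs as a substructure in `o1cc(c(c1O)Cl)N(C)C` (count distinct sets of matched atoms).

1

[OX2H][c] is the SMARTS for a phenol: a hydroxyl oxygen attached to an aromatic carbon.
Exactly one fragment in the molecule meets all constraints, giving 1 match.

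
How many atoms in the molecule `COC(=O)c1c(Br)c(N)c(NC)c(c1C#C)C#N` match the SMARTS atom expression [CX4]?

2

Check the 18 heavy atoms by environment: 6× c (aromatic, X3) → no; 2× N (X3) → no; 2× C (X4) → match; 3× C (X2) → no; 1× C (X3) → no; 1× O (X1) → no; 1× O (X2) → no; 1× Br (X1) → no; 1× N (X1) → no.
That gives 2 matching atoms.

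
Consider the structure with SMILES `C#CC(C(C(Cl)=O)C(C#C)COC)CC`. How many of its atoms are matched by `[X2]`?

5

The query [X2] means: any atom with exactly two total connections (bonds + H).
Check the 15 heavy atoms by environment: 7× C (X4) → no; 4× C (X2) → match; 1× O (X2) → match; 1× C (X3) → no; 1× O (X1) → no; 1× Cl (X1) → no.
Summing the matching environments: 4 + 1 = 5 matching atoms.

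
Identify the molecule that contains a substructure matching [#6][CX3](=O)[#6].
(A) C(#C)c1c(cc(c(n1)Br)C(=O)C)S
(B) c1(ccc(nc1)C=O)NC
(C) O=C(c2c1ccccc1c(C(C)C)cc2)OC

A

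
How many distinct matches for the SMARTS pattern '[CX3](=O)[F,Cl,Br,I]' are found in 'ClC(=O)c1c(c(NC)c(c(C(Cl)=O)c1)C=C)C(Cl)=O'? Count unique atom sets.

3

[CX3](=O)[F,Cl,Br,I] is the SMARTS for an acyl halide: a carbonyl carbon bonded to a halogen.
The molecule carries 3 separate instances of an acyl chloride (-C(=O)Cl) meeting every constraint; each maps to a distinct set of atoms, giving 3 matches.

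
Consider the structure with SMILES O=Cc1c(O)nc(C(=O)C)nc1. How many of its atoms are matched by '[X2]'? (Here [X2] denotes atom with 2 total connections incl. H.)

3

The query [X2] means: any atom with exactly two total connections (bonds + H).
Check the 12 heavy atoms by environment: 2× n (aromatic, X2) → match; 4× c (aromatic, X3) → no; 2× C (X3) → no; 2× O (X1) → no; 1× C (X4) → no; 1× O (X2) → match.
Summing the matching environments: 2 + 1 = 3 matching atoms.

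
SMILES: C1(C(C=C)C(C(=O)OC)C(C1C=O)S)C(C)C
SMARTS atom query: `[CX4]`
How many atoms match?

The query [CX4] means: C with X4: aliphatic carbon with exactly 4 total connections (bonds + H).
Check the 17 heavy atoms by environment: 9× C (X4) → match; 4× C (X3) → no; 2× O (X1) → no; 1× O (X2) → no; 1× S (X2) → no.
That gives 9 matching atoms.

9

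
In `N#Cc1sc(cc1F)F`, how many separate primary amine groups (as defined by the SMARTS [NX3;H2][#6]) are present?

0

[NX3;H2][#6] is the SMARTS for a primary amine: a trivalent nitrogen with two H attached to carbon.
The molecule has a nitrile (-C#N), but the nitrogen is NX1 (triple-bonded), not NX3 with two H; nothing else fits, so there are 0 matches.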